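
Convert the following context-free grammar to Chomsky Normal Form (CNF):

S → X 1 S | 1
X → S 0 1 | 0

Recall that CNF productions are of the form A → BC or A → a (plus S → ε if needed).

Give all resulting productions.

T1 → 1; S → 1; T0 → 0; X → 0; S → X X0; X0 → T1 S; X → S X1; X1 → T0 T1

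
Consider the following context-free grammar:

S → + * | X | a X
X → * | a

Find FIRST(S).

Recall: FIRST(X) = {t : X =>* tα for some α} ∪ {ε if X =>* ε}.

We compute FIRST(S) using the standard algorithm.
FIRST(S) = {*, +, a}
FIRST(X) = {*, a}
Therefore, FIRST(S) = {*, +, a}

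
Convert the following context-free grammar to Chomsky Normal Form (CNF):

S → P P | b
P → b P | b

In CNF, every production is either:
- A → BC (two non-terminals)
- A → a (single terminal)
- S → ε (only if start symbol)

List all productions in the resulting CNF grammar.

S → b; TB → b; P → b; S → P P; P → TB P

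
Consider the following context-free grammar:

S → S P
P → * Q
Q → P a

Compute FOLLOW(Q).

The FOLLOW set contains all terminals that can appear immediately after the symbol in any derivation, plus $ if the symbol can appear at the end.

We compute FOLLOW(Q) using the standard algorithm.
FOLLOW(S) starts with {$}.
FIRST(P) = {*}
FIRST(Q) = {*}
FIRST(S) = {}
FOLLOW(P) = {$, *, a}
FOLLOW(Q) = {$, *, a}
FOLLOW(S) = {$, *}
Therefore, FOLLOW(Q) = {$, *, a}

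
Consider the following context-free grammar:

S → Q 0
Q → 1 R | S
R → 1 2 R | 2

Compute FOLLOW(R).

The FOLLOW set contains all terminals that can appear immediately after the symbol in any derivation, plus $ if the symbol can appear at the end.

We compute FOLLOW(R) using the standard algorithm.
FOLLOW(S) starts with {$}.
FIRST(Q) = {1}
FIRST(R) = {1, 2}
FIRST(S) = {1}
FOLLOW(Q) = {0}
FOLLOW(R) = {0}
FOLLOW(S) = {$, 0}
Therefore, FOLLOW(R) = {0}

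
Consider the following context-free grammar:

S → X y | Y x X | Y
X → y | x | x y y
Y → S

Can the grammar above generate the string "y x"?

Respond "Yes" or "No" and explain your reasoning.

No - no valid derivation exists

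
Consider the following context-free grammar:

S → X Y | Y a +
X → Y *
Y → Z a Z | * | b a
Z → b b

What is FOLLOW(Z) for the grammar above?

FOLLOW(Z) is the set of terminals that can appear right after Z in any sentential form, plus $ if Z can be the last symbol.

We compute FOLLOW(Z) using the standard algorithm.
FOLLOW(S) starts with {$}.
FIRST(S) = {*, b}
FIRST(X) = {*, b}
FIRST(Y) = {*, b}
FIRST(Z) = {b}
FOLLOW(S) = {$}
FOLLOW(X) = {*, b}
FOLLOW(Y) = {$, *, a}
FOLLOW(Z) = {$, *, a}
Therefore, FOLLOW(Z) = {$, *, a}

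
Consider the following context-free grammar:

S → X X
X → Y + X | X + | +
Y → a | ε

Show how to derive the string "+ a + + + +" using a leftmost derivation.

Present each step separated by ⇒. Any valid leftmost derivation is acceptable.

S ⇒ X X ⇒ + X ⇒ + Y + X ⇒ + a + X ⇒ + a + X + ⇒ + a + X + + ⇒ + a + + + +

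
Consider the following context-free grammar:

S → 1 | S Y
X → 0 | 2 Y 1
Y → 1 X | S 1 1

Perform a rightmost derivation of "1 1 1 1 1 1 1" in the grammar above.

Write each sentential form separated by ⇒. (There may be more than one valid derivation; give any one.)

S ⇒ S Y ⇒ S S 1 1 ⇒ S 1 1 1 ⇒ S Y 1 1 1 ⇒ S S 1 1 1 1 1 ⇒ S 1 1 1 1 1 1 ⇒ 1 1 1 1 1 1 1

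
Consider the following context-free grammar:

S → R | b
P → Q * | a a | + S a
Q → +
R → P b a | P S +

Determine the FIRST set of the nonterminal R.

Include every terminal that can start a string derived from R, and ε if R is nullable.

We compute FIRST(R) using the standard algorithm.
FIRST(P) = {+, a}
FIRST(Q) = {+}
FIRST(R) = {+, a}
FIRST(S) = {+, a, b}
Therefore, FIRST(R) = {+, a}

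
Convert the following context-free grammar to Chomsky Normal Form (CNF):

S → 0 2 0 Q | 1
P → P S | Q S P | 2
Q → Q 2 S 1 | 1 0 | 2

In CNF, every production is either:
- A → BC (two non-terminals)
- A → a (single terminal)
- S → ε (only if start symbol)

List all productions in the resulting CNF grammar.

T0 → 0; T2 → 2; S → 1; P → 2; T1 → 1; Q → 2; S → T0 X0; X0 → T2 X1; X1 → T0 Q; P → P S; P → Q X2; X2 → S P; Q → Q X3; X3 → T2 X4; X4 → S T1; Q → T1 T0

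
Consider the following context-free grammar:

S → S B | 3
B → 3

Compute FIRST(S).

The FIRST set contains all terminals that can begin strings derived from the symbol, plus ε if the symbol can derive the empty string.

We compute FIRST(S) using the standard algorithm.
FIRST(B) = {3}
FIRST(S) = {3}
Therefore, FIRST(S) = {3}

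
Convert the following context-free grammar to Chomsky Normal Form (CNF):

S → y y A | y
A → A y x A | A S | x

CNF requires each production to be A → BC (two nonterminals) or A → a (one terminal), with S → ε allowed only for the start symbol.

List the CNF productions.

TY → y; S → y; TX → x; A → x; S → TY X0; X0 → TY A; A → A X1; X1 → TY X2; X2 → TX A; A → A S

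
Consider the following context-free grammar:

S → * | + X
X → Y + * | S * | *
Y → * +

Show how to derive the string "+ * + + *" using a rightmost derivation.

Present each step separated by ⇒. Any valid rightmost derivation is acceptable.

S ⇒ + X ⇒ + Y + * ⇒ + * + + *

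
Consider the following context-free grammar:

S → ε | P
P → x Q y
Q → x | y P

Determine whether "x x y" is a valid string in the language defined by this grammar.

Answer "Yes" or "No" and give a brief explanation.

Yes - a valid derivation exists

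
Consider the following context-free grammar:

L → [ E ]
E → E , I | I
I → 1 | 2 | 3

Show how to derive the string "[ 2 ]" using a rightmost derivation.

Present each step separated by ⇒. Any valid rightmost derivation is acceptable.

L ⇒ [ E ] ⇒ [ I ] ⇒ [ 2 ]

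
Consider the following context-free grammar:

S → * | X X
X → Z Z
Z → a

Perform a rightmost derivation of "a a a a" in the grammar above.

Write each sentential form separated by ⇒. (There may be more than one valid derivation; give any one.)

S ⇒ X X ⇒ X Z Z ⇒ X Z a ⇒ X a a ⇒ Z Z a a ⇒ Z a a a ⇒ a a a a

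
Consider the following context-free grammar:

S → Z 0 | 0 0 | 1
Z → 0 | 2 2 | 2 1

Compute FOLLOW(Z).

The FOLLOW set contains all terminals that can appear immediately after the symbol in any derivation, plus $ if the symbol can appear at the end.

We compute FOLLOW(Z) using the standard algorithm.
FOLLOW(S) starts with {$}.
FIRST(S) = {0, 1, 2}
FIRST(Z) = {0, 2}
FOLLOW(S) = {$}
FOLLOW(Z) = {0}
Therefore, FOLLOW(Z) = {0}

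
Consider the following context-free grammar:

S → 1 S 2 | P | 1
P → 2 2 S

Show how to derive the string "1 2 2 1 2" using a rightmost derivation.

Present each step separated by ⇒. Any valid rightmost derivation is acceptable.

S ⇒ 1 S 2 ⇒ 1 P 2 ⇒ 1 2 2 S 2 ⇒ 1 2 2 1 2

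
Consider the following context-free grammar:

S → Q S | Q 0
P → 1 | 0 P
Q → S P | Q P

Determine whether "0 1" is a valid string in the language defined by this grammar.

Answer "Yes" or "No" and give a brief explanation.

No - no valid derivation exists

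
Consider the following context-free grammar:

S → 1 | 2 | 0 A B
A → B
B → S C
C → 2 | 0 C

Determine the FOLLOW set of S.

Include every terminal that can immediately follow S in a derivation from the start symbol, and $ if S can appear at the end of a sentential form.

We compute FOLLOW(S) using the standard algorithm.
FOLLOW(S) starts with {$}.
FIRST(A) = {0, 1, 2}
FIRST(B) = {0, 1, 2}
FIRST(C) = {0, 2}
FIRST(S) = {0, 1, 2}
FOLLOW(A) = {0, 1, 2}
FOLLOW(B) = {$, 0, 1, 2}
FOLLOW(C) = {$, 0, 1, 2}
FOLLOW(S) = {$, 0, 2}
Therefore, FOLLOW(S) = {$, 0, 2}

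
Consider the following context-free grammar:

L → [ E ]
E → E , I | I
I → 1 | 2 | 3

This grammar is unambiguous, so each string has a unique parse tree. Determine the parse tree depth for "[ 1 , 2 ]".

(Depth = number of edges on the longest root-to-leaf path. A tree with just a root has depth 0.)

4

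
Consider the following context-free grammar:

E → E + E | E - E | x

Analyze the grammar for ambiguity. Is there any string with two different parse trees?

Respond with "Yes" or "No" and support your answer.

Yes - the string 'x + x + x + x' has two distinct parse trees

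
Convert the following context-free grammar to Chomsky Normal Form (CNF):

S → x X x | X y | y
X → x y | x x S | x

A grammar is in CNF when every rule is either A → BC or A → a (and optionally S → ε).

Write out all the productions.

TX → x; TY → y; S → y; X → x; S → TX X0; X0 → X TX; S → X TY; X → TX TY; X → TX X1; X1 → TX S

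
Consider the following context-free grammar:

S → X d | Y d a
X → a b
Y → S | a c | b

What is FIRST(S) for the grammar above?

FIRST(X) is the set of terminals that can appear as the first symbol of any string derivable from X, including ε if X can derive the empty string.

We compute FIRST(S) using the standard algorithm.
FIRST(S) = {a, b}
FIRST(X) = {a}
FIRST(Y) = {a, b}
Therefore, FIRST(S) = {a, b}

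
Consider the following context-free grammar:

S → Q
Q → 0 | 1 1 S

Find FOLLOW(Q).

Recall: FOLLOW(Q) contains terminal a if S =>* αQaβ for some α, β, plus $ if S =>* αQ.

We compute FOLLOW(Q) using the standard algorithm.
FOLLOW(S) starts with {$}.
FIRST(Q) = {0, 1}
FIRST(S) = {0, 1}
FOLLOW(Q) = {$}
FOLLOW(S) = {$}
Therefore, FOLLOW(Q) = {$}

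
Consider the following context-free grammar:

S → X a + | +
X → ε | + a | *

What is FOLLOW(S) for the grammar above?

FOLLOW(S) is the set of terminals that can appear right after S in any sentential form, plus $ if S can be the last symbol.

We compute FOLLOW(S) using the standard algorithm.
FOLLOW(S) starts with {$}.
FIRST(S) = {*, +, a}
FIRST(X) = {*, +, ε}
FOLLOW(S) = {$}
FOLLOW(X) = {a}
Therefore, FOLLOW(S) = {$}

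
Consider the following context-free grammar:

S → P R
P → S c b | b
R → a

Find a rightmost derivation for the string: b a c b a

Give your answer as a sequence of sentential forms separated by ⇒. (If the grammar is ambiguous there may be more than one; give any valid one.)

S ⇒ P R ⇒ P a ⇒ S c b a ⇒ P R c b a ⇒ P a c b a ⇒ b a c b a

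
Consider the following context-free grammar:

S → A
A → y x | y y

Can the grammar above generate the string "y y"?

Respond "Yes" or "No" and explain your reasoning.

Yes - a valid derivation exists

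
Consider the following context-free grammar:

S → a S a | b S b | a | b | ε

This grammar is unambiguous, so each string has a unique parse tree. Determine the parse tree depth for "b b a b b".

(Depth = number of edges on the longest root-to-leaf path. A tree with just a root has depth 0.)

3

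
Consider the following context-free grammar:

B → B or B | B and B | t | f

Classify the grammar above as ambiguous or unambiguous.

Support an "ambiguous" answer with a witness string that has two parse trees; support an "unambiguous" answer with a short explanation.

Ambiguous - the string 'f and f or t and f' has two distinct parse trees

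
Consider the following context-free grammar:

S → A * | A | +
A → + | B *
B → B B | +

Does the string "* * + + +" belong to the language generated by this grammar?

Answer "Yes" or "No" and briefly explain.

No - no valid derivation exists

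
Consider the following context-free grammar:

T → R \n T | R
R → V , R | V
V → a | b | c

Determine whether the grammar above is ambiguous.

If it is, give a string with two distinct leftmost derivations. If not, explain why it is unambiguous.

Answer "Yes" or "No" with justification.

No - the grammar is unambiguous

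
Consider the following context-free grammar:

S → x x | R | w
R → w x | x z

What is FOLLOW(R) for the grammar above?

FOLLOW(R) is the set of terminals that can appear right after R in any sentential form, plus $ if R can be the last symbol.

We compute FOLLOW(R) using the standard algorithm.
FOLLOW(S) starts with {$}.
FIRST(R) = {w, x}
FIRST(S) = {w, x}
FOLLOW(R) = {$}
FOLLOW(S) = {$}
Therefore, FOLLOW(R) = {$}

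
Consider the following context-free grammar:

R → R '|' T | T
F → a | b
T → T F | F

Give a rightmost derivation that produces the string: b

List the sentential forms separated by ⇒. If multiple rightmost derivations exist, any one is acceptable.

R ⇒ T ⇒ F ⇒ b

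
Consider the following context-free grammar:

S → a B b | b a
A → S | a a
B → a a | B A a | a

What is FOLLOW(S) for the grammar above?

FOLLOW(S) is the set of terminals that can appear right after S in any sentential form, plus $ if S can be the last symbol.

We compute FOLLOW(S) using the standard algorithm.
FOLLOW(S) starts with {$}.
FIRST(A) = {a, b}
FIRST(B) = {a}
FIRST(S) = {a, b}
FOLLOW(A) = {a}
FOLLOW(B) = {a, b}
FOLLOW(S) = {$, a}
Therefore, FOLLOW(S) = {$, a}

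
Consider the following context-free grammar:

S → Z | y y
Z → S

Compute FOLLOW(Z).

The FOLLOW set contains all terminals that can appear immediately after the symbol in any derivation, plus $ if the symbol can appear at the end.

We compute FOLLOW(Z) using the standard algorithm.
FOLLOW(S) starts with {$}.
FIRST(S) = {y}
FIRST(Z) = {y}
FOLLOW(S) = {$}
FOLLOW(Z) = {$}
Therefore, FOLLOW(Z) = {$}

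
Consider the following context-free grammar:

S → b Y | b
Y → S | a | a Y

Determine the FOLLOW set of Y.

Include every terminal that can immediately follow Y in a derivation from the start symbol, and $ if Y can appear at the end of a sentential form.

We compute FOLLOW(Y) using the standard algorithm.
FOLLOW(S) starts with {$}.
FIRST(S) = {b}
FIRST(Y) = {a, b}
FOLLOW(S) = {$}
FOLLOW(Y) = {$}
Therefore, FOLLOW(Y) = {$}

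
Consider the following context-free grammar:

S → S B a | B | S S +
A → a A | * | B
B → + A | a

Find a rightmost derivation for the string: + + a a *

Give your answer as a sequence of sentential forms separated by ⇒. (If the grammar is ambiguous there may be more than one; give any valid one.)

S ⇒ B ⇒ + A ⇒ + B ⇒ + + A ⇒ + + a A ⇒ + + a a A ⇒ + + a a *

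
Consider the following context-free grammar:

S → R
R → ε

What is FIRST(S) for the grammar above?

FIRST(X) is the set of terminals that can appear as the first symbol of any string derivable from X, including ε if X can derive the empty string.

We compute FIRST(S) using the standard algorithm.
FIRST(R) = {ε}
FIRST(S) = {ε}
Therefore, FIRST(S) = {ε}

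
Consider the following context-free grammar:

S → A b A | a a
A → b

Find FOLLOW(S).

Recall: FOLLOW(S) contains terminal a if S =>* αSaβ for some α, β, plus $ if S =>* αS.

We compute FOLLOW(S) using the standard algorithm.
FOLLOW(S) starts with {$}.
FIRST(A) = {b}
FIRST(S) = {a, b}
FOLLOW(A) = {$, b}
FOLLOW(S) = {$}
Therefore, FOLLOW(S) = {$}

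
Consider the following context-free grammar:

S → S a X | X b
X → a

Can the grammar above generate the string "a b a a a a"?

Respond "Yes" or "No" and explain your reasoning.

Yes - a valid derivation exists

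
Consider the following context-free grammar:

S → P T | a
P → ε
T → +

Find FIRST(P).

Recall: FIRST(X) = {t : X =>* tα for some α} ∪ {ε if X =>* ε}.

We compute FIRST(P) using the standard algorithm.
FIRST(P) = {ε}
FIRST(S) = {+, a}
FIRST(T) = {+}
Therefore, FIRST(P) = {ε}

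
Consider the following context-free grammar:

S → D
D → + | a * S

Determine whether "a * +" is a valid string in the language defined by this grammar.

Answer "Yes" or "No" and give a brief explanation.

Yes - a valid derivation exists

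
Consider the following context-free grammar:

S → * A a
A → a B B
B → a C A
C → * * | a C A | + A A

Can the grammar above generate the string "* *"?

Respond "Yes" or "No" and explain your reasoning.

No - no valid derivation exists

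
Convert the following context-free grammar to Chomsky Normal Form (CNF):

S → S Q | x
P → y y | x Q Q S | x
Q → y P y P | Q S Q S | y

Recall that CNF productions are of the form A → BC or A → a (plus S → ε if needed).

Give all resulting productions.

S → x; TY → y; TX → x; P → x; Q → y; S → S Q; P → TY TY; P → TX X0; X0 → Q X1; X1 → Q S; Q → TY X2; X2 → P X3; X3 → TY P; Q → Q X4; X4 → S X5; X5 → Q S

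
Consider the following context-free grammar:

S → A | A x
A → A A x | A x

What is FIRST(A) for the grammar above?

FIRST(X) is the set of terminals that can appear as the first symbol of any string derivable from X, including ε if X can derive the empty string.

We compute FIRST(A) using the standard algorithm.
FIRST(A) = {}
FIRST(S) = {}
Therefore, FIRST(A) = {}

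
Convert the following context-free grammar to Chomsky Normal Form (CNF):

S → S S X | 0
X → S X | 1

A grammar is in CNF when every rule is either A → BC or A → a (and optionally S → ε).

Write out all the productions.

S → 0; X → 1; S → S X0; X0 → S X; X → S X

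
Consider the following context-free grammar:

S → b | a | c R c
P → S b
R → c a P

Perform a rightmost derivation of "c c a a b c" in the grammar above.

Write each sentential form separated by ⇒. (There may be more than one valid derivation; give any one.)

S ⇒ c R c ⇒ c c a P c ⇒ c c a S b c ⇒ c c a a b c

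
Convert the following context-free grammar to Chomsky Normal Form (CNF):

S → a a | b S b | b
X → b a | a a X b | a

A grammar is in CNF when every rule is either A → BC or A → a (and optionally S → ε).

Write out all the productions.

TA → a; TB → b; S → b; X → a; S → TA TA; S → TB X0; X0 → S TB; X → TB TA; X → TA X1; X1 → TA X2; X2 → X TB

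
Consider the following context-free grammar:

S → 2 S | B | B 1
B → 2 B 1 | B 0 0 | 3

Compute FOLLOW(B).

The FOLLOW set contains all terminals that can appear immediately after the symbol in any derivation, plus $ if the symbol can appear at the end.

We compute FOLLOW(B) using the standard algorithm.
FOLLOW(S) starts with {$}.
FIRST(B) = {2, 3}
FIRST(S) = {2, 3}
FOLLOW(B) = {$, 0, 1}
FOLLOW(S) = {$}
Therefore, FOLLOW(B) = {$, 0, 1}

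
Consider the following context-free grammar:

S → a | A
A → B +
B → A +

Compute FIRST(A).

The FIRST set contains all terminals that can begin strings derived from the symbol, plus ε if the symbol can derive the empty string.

We compute FIRST(A) using the standard algorithm.
FIRST(A) = {}
FIRST(B) = {}
FIRST(S) = {a}
Therefore, FIRST(A) = {}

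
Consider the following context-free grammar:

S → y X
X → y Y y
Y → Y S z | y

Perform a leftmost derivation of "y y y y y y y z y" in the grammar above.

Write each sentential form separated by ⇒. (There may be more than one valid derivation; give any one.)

S ⇒ y X ⇒ y y Y y ⇒ y y Y S z y ⇒ y y y S z y ⇒ y y y y X z y ⇒ y y y y y Y y z y ⇒ y y y y y y y z y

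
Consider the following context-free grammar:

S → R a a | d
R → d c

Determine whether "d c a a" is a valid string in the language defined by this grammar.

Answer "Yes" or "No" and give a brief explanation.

Yes - a valid derivation exists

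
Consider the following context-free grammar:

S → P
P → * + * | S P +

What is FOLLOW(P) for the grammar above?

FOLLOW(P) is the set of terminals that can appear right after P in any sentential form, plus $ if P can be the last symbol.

We compute FOLLOW(P) using the standard algorithm.
FOLLOW(S) starts with {$}.
FIRST(P) = {*}
FIRST(S) = {*}
FOLLOW(P) = {$, *, +}
FOLLOW(S) = {$, *}
Therefore, FOLLOW(P) = {$, *, +}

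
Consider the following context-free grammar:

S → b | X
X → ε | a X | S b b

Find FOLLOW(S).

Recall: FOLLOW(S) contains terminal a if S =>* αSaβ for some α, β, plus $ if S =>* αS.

We compute FOLLOW(S) using the standard algorithm.
FOLLOW(S) starts with {$}.
FIRST(S) = {a, b, ε}
FIRST(X) = {a, b, ε}
FOLLOW(S) = {$, b}
FOLLOW(X) = {$, b}
Therefore, FOLLOW(S) = {$, b}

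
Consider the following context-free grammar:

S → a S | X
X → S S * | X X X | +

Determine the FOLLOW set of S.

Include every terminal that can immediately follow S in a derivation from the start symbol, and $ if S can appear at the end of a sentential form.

We compute FOLLOW(S) using the standard algorithm.
FOLLOW(S) starts with {$}.
FIRST(S) = {+, a}
FIRST(X) = {+, a}
FOLLOW(S) = {$, *, +, a}
FOLLOW(X) = {$, *, +, a}
Therefore, FOLLOW(S) = {$, *, +, a}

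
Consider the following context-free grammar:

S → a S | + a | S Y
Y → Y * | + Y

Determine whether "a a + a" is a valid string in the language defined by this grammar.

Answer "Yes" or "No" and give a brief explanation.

Yes - a valid derivation exists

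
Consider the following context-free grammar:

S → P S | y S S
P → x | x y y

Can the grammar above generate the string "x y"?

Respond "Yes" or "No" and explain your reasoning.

No - no valid derivation exists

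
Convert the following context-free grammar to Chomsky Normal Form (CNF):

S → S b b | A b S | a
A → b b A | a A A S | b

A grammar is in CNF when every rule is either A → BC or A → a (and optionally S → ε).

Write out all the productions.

TB → b; S → a; TA → a; A → b; S → S X0; X0 → TB TB; S → A X1; X1 → TB S; A → TB X2; X2 → TB A; A → TA X3; X3 → A X4; X4 → A S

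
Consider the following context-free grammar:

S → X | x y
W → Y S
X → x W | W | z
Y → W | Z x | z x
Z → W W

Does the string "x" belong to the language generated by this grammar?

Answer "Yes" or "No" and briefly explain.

No - no valid derivation exists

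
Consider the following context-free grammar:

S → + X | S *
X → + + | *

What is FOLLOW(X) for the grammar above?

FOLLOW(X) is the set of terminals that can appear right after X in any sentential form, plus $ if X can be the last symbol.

We compute FOLLOW(X) using the standard algorithm.
FOLLOW(S) starts with {$}.
FIRST(S) = {+}
FIRST(X) = {*, +}
FOLLOW(S) = {$, *}
FOLLOW(X) = {$, *}
Therefore, FOLLOW(X) = {$, *}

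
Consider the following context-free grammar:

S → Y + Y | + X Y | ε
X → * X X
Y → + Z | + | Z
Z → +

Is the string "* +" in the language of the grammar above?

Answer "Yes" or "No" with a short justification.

No - no valid derivation exists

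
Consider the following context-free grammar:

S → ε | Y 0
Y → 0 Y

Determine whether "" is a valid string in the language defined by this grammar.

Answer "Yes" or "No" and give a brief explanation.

Yes - a valid derivation exists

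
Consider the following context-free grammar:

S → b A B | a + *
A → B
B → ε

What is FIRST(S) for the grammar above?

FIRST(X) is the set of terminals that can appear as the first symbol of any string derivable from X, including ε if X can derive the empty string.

We compute FIRST(S) using the standard algorithm.
FIRST(A) = {ε}
FIRST(B) = {ε}
FIRST(S) = {a, b}
Therefore, FIRST(S) = {a, b}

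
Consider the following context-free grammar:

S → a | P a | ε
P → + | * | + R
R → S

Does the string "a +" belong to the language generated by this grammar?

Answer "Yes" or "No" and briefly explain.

No - no valid derivation exists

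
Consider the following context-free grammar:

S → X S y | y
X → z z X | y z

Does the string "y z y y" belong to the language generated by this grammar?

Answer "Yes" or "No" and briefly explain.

Yes - a valid derivation exists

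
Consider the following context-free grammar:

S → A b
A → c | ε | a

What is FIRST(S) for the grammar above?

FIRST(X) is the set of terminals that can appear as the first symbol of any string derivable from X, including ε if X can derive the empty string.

We compute FIRST(S) using the standard algorithm.
FIRST(A) = {a, c, ε}
FIRST(S) = {a, b, c}
Therefore, FIRST(S) = {a, b, c}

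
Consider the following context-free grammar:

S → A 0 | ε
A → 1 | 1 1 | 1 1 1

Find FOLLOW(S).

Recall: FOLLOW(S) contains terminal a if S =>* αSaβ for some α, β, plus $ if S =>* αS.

We compute FOLLOW(S) using the standard algorithm.
FOLLOW(S) starts with {$}.
FIRST(A) = {1}
FIRST(S) = {1, ε}
FOLLOW(A) = {0}
FOLLOW(S) = {$}
Therefore, FOLLOW(S) = {$}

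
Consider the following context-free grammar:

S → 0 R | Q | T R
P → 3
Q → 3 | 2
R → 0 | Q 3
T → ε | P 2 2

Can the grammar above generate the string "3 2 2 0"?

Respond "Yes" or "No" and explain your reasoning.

Yes - a valid derivation exists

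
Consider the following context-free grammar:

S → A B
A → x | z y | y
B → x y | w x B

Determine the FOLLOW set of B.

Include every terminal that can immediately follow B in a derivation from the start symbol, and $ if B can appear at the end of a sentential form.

We compute FOLLOW(B) using the standard algorithm.
FOLLOW(S) starts with {$}.
FIRST(A) = {x, y, z}
FIRST(B) = {w, x}
FIRST(S) = {x, y, z}
FOLLOW(A) = {w, x}
FOLLOW(B) = {$}
FOLLOW(S) = {$}
Therefore, FOLLOW(B) = {$}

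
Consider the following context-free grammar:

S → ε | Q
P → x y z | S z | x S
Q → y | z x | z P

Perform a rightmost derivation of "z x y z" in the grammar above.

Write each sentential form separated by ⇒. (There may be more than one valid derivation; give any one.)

S ⇒ Q ⇒ z P ⇒ z x y z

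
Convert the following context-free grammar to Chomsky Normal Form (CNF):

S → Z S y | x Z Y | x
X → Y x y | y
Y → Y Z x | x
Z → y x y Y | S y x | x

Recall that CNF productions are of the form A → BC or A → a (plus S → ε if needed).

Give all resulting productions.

TY → y; TX → x; S → x; X → y; Y → x; Z → x; S → Z X0; X0 → S TY; S → TX X1; X1 → Z Y; X → Y X2; X2 → TX TY; Y → Y X3; X3 → Z TX; Z → TY X4; X4 → TX X5; X5 → TY Y; Z → S X6; X6 → TY TX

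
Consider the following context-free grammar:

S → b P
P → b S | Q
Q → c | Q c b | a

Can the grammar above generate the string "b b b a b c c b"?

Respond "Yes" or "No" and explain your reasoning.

No - no valid derivation exists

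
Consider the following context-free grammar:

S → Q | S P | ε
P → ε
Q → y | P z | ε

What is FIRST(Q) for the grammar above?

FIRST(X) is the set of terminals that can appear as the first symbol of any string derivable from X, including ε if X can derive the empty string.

We compute FIRST(Q) using the standard algorithm.
FIRST(P) = {ε}
FIRST(Q) = {y, z, ε}
FIRST(S) = {y, z, ε}
Therefore, FIRST(Q) = {y, z, ε}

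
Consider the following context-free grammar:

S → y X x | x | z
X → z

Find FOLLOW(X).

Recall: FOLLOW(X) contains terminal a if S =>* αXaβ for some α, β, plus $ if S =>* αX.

We compute FOLLOW(X) using the standard algorithm.
FOLLOW(S) starts with {$}.
FIRST(S) = {x, y, z}
FIRST(X) = {z}
FOLLOW(S) = {$}
FOLLOW(X) = {x}
Therefore, FOLLOW(X) = {x}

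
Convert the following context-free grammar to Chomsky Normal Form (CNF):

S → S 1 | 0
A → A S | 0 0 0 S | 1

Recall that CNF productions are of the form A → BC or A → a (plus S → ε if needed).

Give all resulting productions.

T1 → 1; S → 0; T0 → 0; A → 1; S → S T1; A → A S; A → T0 X0; X0 → T0 X1; X1 → T0 S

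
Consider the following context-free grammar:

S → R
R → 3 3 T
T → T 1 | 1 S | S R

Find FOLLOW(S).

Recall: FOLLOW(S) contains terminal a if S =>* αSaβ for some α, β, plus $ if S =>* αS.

We compute FOLLOW(S) using the standard algorithm.
FOLLOW(S) starts with {$}.
FIRST(R) = {3}
FIRST(S) = {3}
FIRST(T) = {1, 3}
FOLLOW(R) = {$, 1, 3}
FOLLOW(S) = {$, 1, 3}
FOLLOW(T) = {$, 1, 3}
Therefore, FOLLOW(S) = {$, 1, 3}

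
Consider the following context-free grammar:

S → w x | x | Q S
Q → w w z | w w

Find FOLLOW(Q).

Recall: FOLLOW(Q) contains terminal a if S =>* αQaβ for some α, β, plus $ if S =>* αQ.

We compute FOLLOW(Q) using the standard algorithm.
FOLLOW(S) starts with {$}.
FIRST(Q) = {w}
FIRST(S) = {w, x}
FOLLOW(Q) = {w, x}
FOLLOW(S) = {$}
Therefore, FOLLOW(Q) = {w, x}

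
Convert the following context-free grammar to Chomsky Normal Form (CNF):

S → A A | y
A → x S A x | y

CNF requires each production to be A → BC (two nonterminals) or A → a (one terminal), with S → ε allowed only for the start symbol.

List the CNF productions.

S → y; TX → x; A → y; S → A A; A → TX X0; X0 → S X1; X1 → A TX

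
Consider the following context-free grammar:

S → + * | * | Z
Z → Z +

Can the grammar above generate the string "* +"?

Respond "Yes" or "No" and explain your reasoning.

No - no valid derivation exists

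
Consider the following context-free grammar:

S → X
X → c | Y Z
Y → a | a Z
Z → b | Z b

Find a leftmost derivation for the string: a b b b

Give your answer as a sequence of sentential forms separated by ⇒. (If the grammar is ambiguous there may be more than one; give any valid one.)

S ⇒ X ⇒ Y Z ⇒ a Z Z ⇒ a b Z ⇒ a b Z b ⇒ a b b b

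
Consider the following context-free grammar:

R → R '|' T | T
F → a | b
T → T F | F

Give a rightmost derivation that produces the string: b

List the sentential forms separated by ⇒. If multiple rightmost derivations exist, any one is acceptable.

R ⇒ T ⇒ F ⇒ b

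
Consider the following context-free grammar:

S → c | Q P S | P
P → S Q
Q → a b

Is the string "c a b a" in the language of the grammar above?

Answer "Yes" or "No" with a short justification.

No - no valid derivation exists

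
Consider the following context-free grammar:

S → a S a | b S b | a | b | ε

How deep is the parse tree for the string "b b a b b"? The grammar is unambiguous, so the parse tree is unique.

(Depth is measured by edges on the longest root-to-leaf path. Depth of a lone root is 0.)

3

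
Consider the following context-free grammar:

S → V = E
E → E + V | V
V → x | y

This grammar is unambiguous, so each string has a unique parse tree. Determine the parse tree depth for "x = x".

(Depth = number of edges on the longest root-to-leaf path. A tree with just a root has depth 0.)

3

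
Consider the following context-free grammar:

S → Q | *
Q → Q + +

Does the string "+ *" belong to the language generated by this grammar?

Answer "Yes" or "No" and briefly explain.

No - no valid derivation exists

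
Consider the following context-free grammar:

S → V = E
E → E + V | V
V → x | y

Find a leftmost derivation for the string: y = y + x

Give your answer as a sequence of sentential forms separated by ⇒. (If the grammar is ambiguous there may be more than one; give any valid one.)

S ⇒ V = E ⇒ y = E ⇒ y = E + V ⇒ y = V + V ⇒ y = y + V ⇒ y = y + x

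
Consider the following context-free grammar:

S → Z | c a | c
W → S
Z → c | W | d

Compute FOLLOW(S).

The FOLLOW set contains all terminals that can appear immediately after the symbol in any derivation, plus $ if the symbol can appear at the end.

We compute FOLLOW(S) using the standard algorithm.
FOLLOW(S) starts with {$}.
FIRST(S) = {c, d}
FIRST(W) = {c, d}
FIRST(Z) = {c, d}
FOLLOW(S) = {$}
FOLLOW(W) = {$}
FOLLOW(Z) = {$}
Therefore, FOLLOW(S) = {$}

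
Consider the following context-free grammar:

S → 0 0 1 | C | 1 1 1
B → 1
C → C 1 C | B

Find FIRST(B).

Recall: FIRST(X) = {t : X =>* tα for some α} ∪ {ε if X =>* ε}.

We compute FIRST(B) using the standard algorithm.
FIRST(B) = {1}
FIRST(C) = {1}
FIRST(S) = {0, 1}
Therefore, FIRST(B) = {1}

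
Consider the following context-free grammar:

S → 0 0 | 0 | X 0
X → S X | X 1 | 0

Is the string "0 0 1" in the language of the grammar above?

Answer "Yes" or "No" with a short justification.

No - no valid derivation exists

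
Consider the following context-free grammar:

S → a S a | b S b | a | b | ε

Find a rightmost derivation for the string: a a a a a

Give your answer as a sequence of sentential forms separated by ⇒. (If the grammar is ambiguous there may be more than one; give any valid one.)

S ⇒ a S a ⇒ a a S a a ⇒ a a a a a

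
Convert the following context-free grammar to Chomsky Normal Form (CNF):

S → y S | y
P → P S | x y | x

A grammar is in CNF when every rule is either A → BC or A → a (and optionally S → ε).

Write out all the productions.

TY → y; S → y; TX → x; P → x; S → TY S; P → P S; P → TX TY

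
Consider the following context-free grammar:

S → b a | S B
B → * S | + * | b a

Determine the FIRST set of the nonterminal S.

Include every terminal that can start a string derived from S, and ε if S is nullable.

We compute FIRST(S) using the standard algorithm.
FIRST(B) = {*, +, b}
FIRST(S) = {b}
Therefore, FIRST(S) = {b}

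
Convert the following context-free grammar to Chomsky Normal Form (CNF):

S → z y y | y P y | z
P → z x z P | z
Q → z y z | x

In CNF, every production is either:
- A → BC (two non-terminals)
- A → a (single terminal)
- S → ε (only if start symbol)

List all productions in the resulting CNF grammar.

TZ → z; TY → y; S → z; TX → x; P → z; Q → x; S → TZ X0; X0 → TY TY; S → TY X1; X1 → P TY; P → TZ X2; X2 → TX X3; X3 → TZ P; Q → TZ X4; X4 → TY TZ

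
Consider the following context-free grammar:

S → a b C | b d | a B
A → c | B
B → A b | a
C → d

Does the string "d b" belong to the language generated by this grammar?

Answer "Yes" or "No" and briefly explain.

No - no valid derivation exists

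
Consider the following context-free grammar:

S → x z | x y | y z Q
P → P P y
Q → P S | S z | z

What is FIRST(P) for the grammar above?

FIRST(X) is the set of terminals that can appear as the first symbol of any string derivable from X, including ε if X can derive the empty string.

We compute FIRST(P) using the standard algorithm.
FIRST(P) = {}
FIRST(Q) = {x, y, z}
FIRST(S) = {x, y}
Therefore, FIRST(P) = {}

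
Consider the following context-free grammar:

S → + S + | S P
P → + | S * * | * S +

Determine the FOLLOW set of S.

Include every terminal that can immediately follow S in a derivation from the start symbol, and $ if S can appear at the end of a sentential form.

We compute FOLLOW(S) using the standard algorithm.
FOLLOW(S) starts with {$}.
FIRST(P) = {*, +}
FIRST(S) = {+}
FOLLOW(P) = {$, *, +}
FOLLOW(S) = {$, *, +}
Therefore, FOLLOW(S) = {$, *, +}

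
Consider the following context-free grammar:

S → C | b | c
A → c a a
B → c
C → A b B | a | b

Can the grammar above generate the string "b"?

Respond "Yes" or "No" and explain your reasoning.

Yes - a valid derivation exists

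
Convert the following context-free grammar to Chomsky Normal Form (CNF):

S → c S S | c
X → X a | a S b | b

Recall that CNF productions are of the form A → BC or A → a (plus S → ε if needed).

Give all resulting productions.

TC → c; S → c; TA → a; TB → b; X → b; S → TC X0; X0 → S S; X → X TA; X → TA X1; X1 → S TB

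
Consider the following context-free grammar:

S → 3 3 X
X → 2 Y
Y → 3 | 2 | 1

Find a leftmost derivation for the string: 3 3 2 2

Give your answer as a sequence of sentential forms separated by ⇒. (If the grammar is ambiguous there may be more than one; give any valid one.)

S ⇒ 3 3 X ⇒ 3 3 2 Y ⇒ 3 3 2 2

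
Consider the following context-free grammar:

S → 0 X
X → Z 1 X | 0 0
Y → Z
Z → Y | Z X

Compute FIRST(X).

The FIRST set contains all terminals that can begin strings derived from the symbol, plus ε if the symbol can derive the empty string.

We compute FIRST(X) using the standard algorithm.
FIRST(S) = {0}
FIRST(X) = {0}
FIRST(Y) = {}
FIRST(Z) = {}
Therefore, FIRST(X) = {0}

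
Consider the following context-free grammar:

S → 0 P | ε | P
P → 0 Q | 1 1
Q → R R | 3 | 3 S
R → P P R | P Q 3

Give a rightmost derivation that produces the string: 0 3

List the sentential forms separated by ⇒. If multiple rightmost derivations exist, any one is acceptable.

S ⇒ P ⇒ 0 Q ⇒ 0 3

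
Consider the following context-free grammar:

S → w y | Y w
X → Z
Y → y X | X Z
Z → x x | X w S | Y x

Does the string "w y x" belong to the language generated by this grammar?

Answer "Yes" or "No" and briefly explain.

No - no valid derivation exists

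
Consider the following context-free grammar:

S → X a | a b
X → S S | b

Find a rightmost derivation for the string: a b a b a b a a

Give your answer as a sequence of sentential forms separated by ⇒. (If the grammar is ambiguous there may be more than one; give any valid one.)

S ⇒ X a ⇒ S S a ⇒ S X a a ⇒ S S S a a ⇒ S S a b a a ⇒ S a b a b a a ⇒ a b a b a b a a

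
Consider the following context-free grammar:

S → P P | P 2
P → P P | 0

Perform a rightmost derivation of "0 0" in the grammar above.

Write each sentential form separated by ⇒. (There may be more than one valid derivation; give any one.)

S ⇒ P P ⇒ P 0 ⇒ 0 0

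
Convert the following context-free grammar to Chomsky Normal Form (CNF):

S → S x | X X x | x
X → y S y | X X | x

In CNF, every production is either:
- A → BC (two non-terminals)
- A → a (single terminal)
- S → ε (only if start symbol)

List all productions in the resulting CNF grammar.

TX → x; S → x; TY → y; X → x; S → S TX; S → X X0; X0 → X TX; X → TY X1; X1 → S TY; X → X X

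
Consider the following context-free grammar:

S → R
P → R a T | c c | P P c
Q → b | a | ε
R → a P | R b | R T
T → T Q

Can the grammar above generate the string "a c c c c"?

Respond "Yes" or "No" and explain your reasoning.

No - no valid derivation exists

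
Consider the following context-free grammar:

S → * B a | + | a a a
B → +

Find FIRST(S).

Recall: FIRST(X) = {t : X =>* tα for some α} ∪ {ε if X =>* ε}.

We compute FIRST(S) using the standard algorithm.
FIRST(B) = {+}
FIRST(S) = {*, +, a}
Therefore, FIRST(S) = {*, +, a}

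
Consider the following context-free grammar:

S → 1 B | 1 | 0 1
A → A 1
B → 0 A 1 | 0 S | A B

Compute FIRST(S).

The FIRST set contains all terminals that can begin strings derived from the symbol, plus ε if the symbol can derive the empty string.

We compute FIRST(S) using the standard algorithm.
FIRST(A) = {}
FIRST(B) = {0}
FIRST(S) = {0, 1}
Therefore, FIRST(S) = {0, 1}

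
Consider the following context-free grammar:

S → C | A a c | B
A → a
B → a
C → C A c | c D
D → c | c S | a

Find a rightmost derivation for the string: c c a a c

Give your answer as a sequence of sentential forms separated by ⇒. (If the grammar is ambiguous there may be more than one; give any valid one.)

S ⇒ C ⇒ c D ⇒ c c S ⇒ c c A a c ⇒ c c a a c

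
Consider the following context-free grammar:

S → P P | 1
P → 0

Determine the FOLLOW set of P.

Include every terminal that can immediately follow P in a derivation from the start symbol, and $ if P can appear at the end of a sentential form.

We compute FOLLOW(P) using the standard algorithm.
FOLLOW(S) starts with {$}.
FIRST(P) = {0}
FIRST(S) = {0, 1}
FOLLOW(P) = {$, 0}
FOLLOW(S) = {$}
Therefore, FOLLOW(P) = {$, 0}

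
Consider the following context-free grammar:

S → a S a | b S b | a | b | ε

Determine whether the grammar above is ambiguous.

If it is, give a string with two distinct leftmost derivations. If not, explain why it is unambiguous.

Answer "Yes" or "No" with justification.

No - the grammar is unambiguous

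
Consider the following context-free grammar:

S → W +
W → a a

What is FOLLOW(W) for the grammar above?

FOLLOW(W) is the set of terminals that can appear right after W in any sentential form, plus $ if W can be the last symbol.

We compute FOLLOW(W) using the standard algorithm.
FOLLOW(S) starts with {$}.
FIRST(S) = {a}
FIRST(W) = {a}
FOLLOW(S) = {$}
FOLLOW(W) = {+}
Therefore, FOLLOW(W) = {+}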